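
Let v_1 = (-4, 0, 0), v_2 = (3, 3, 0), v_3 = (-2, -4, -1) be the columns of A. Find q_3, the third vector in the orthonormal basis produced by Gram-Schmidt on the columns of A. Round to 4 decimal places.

q_1 = v_1/‖v_1‖ = (-4, 0, 0)/4.0000 = (-1.0000, 0.0000, 0.0000).
r_{12} = q_1·v_2 = -3.0000.
u_2 = v_2 + 3.0000·q_1 = (0.0000, 3.0000, 0.0000).
‖u_2‖ = 3.0000, so q_2 = (0.0000, 1.0000, 0.0000).
r_{13} = q_1·v_3 = 2.0000; r_{23} = q_2·v_3 = -4.0000.
u_3 = v_3 − 2.0000·q_1 + 4.0000·q_2 = (0.0000, 0.0000, -1.0000).
‖u_3‖ = 1.0000, so q_3 = (0.0000, 0.0000, -1.0000).

q_3 = (0.0000, 0.0000, -1.0000)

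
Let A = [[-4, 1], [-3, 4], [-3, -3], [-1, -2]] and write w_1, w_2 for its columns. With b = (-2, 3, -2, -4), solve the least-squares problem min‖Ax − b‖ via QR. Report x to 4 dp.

x = (0.3805, 0.8634)

q_1 = w_1/‖w_1‖ = (-4, -3, -3, -1)/5.9161 = (-0.6761, -0.5071, -0.5071, -0.1690).
r_{12} = q_1·w_2 = -0.8452.
u_2 = w_2 + 0.8452·q_1 = (0.4286, 3.5714, -3.4286, -2.1429).
‖u_2‖ = 5.4116, so q_2 = (0.0792, 0.6600, -0.6336, -0.3960).
Qᵀb = (1.5213, 4.6725).
Back-substitute: x_2 = 4.6725/5.4116 = 0.8634.
x_1 = (1.5213 + 0.8452·0.8634)/5.9161 = 0.3805.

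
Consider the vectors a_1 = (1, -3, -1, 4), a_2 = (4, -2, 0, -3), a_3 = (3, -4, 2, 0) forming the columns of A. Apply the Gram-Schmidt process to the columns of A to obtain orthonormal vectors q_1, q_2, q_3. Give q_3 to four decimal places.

q_1 = a_1/‖a_1‖ = (1, -3, -1, 4)/5.1962 = (0.1925, -0.5774, -0.1925, 0.7698).
r_{12} = q_1·a_2 = -0.3849.
u_2 = a_2 + 0.3849·q_1 = (4.0741, -2.2222, -0.0741, -2.7037).
‖u_2‖ = 5.3714, so q_2 = (0.7585, -0.4137, -0.0138, -0.5034).
r_{13} = q_1·a_3 = 2.5019; r_{23} = q_2·a_3 = 3.9027.
u_3 = a_3 − 2.5019·q_1 − 3.9027·q_2 = (-0.4416, -0.9409, 2.5353, 0.0385).
‖u_3‖ = 2.7404, so q_3 = (-0.1611, -0.3434, 0.9252, 0.0141).

q_3 = (-0.1611, -0.3434, 0.9252, 0.0141)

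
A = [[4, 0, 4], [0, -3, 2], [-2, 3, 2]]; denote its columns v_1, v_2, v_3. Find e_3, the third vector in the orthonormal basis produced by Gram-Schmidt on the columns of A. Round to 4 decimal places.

e_3 = (0.3333, 0.6667, 0.6667)

v_1 = (4, 0, -2); ‖v_1‖ = 4.4721, so e_1 = (0.8944, 0.0000, -0.4472).
e_1·v_2 = 0.8944·0 + 0.0000·(-3) + (-0.4472)·3 = -1.3416.
u_2 = v_2 + 1.3416·e_1 = (1.2000, -3.0000, 2.4000).
‖u_2‖ = 4.0249, so e_2 = (0.2981, -0.7454, 0.5963).
e_1·v_3 = 0.8944·4 + 0.0000·2 + (-0.4472)·2 = 2.6833; e_2·v_3 = 0.2981·4 + (-0.7454)·2 + 0.5963·2 = 0.8944.
u_3 = v_3 − 2.6833·e_1 − 0.8944·e_2 = (1.3333, 2.6667, 2.6667).
‖u_3‖ = 4.0000, so e_3 = (0.3333, 0.6667, 0.6667).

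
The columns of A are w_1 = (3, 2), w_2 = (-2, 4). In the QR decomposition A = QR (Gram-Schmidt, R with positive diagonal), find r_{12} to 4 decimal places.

w_1 = (3, 2); ‖w_1‖ = 3.6056, so e_1 = (0.8321, 0.5547).
r_{12} = e_1·w_2 = 0.5547.

r_{12} = 0.5547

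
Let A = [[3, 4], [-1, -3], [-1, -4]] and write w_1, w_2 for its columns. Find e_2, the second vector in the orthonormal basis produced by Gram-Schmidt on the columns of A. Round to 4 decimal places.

e_2 = (-0.4132, -0.4449, -0.7946)

e_1 = w_1/‖w_1‖ = (3, -1, -1)/3.3166 = (0.9045, -0.3015, -0.3015).
r_{12} = e_1·w_2 = 5.7287.
u_2 = w_2 − 5.7287·e_1 = (-1.1818, -1.2727, -2.2727).
‖u_2‖ = 2.8604, so e_2 = (-0.4132, -0.4449, -0.7946).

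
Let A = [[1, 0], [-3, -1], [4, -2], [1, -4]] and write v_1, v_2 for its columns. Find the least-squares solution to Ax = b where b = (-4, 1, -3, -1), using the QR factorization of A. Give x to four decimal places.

x = (-0.6975, 0.1296)

v_1 = (1, -3, 4, 1); ‖v_1‖ = 5.1962, so q_1 = (0.1925, -0.5774, 0.7698, 0.1925).
q_1·v_2 = 0.1925·0 + (-0.5774)·(-1) + 0.7698·(-2) + 0.1925·(-4) = -1.7321.
u_2 = v_2 + 1.7321·q_1 = (0.3333, -2.0000, -0.6667, -3.6667).
‖u_2‖ = 4.2426, so q_2 = (0.0786, -0.4714, -0.1571, -0.8642).
Qᵀb = (-3.8490, 0.5500).
Back-substitute: x_2 = 0.5500/4.2426 = 0.1296.
x_1 = (-3.8490 + 1.7321·0.1296)/5.1962 = -0.6975.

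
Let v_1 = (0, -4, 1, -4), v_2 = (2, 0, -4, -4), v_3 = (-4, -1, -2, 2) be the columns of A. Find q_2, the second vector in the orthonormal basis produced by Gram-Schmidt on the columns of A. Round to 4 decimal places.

v_1 = (0, -4, 1, -4); ‖v_1‖ = 5.7446, so q_1 = (0.0000, -0.6963, 0.1741, -0.6963).
q_1·v_2 = 0.0000·2 + (-0.6963)·0 + 0.1741·(-4) + (-0.6963)·(-4) = 2.0889.
u_2 = v_2 − 2.0889·q_1 = (2.0000, 1.4545, -4.3636, -2.5455).
‖u_2‖ = 5.6246, so q_2 = (0.3556, 0.2586, -0.7758, -0.4526).

q_2 = (0.3556, 0.2586, -0.7758, -0.4526)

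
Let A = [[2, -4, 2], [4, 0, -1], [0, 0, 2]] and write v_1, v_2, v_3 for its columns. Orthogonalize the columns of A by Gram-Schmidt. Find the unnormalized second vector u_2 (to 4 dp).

v_1 = (2, 4, 0); ‖v_1‖ = 4.4721, so q_1 = (0.4472, 0.8944, 0.0000).
q_1·v_2 = 0.4472·(-4) + 0.8944·0 + 0.0000·0 = -1.7889.
u_2 = v_2 + 1.7889·q_1 = (-3.2000, 1.6000, 0.0000).

u_2 = (-3.2000, 1.6000, 0.0000)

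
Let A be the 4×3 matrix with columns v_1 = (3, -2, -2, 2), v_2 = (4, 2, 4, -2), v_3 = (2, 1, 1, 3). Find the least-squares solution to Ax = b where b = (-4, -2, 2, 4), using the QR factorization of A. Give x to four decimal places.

x = (-0.7593, -0.7951, 1.0957)

q_1 = v_1/‖v_1‖ = (3, -2, -2, 2)/4.5826 = (0.6547, -0.4364, -0.4364, 0.4364).
r_{12} = q_1·v_2 = -0.8729.
u_2 = v_2 + 0.8729·q_1 = (4.5714, 1.6190, 3.6190, -1.6190).
‖u_2‖ = 6.2640, so q_2 = (0.7298, 0.2585, 0.5778, -0.2585).
r_{13} = q_1·v_3 = 1.7457; r_{23} = q_2·v_3 = 1.5204.
u_3 = v_3 − 1.7457·q_1 − 1.5204·q_2 = (-0.2524, 1.3689, 0.8835, 2.6311).
‖u_3‖ = 3.1050, so q_3 = (-0.0813, 0.4409, 0.2845, 0.8474).
Qᵀb = (-0.8729, -3.3145, 3.4020).
Back-substitute: x_3 = 3.4020/3.1050 = 1.0957.
x_2 = (-3.3145 − 1.5204·1.0957)/6.2640 = -0.7951.
x_1 = (-0.8729 + 0.8729·(-0.7951) − 1.7457·1.0957)/4.5826 = -0.7593.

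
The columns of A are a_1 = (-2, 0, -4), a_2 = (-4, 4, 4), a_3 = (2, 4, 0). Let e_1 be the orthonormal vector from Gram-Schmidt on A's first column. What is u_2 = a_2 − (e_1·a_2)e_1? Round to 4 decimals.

e_1 = a_1/‖a_1‖ = (-2, 0, -4)/4.4721 = (-0.4472, 0.0000, -0.8944).
r_{12} = e_1·a_2 = -1.7889.
u_2 = a_2 + 1.7889·e_1 = (-4.8000, 4.0000, 2.4000).

u_2 = (-4.8000, 4.0000, 2.4000)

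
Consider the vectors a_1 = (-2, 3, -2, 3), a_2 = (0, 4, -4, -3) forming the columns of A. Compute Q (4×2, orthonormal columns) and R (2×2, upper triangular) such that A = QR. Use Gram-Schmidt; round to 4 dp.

Q = [[-0.3922, 0.1404], [0.5883, 0.4530], [-0.3922, -0.5231], [0.5883, -0.7081]], R = [[5.0990, 2.1573], [0.0000, 6.0288]]

a_1 = (-2, 3, -2, 3); ‖a_1‖ = 5.0990, so e_1 = (-0.3922, 0.5883, -0.3922, 0.5883).
e_1·a_2 = (-0.3922)·0 + 0.5883·4 + (-0.3922)·(-4) + 0.5883·(-3) = 2.1573.
u_2 = a_2 − 2.1573·e_1 = (0.8462, 2.7308, -3.1538, -4.2692).
‖u_2‖ = 6.0288, so e_2 = (0.1404, 0.4530, -0.5231, -0.7081).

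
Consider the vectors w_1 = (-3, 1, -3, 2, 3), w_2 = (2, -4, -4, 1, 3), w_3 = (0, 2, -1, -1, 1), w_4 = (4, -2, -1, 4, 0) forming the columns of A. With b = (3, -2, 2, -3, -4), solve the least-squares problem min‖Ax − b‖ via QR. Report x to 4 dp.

x = (-1.1959, 0.2606, -0.1386, -0.2381)

q_1 = w_1/‖w_1‖ = (-3, 1, -3, 2, 3)/5.6569 = (-0.5303, 0.1768, -0.5303, 0.3536, 0.5303).
r_{12} = q_1·w_2 = 2.2981.
u_2 = w_2 − 2.2981·q_1 = (3.2188, -4.4062, -2.7812, 0.1875, 1.7813).
‖u_2‖ = 6.3811, so q_2 = (0.5044, -0.6905, -0.4359, 0.0294, 0.2791).
r_{13} = q_1·w_3 = 1.0607; r_{23} = q_2·w_3 = -0.6954.
u_3 = w_3 − 1.0607·q_1 + 0.6954·q_2 = (0.9133, 1.3323, -0.7406, -1.3546, 0.6316).
‖u_3‖ = 2.3219, so q_3 = (0.3933, 0.5738, -0.3190, -0.5834, 0.2720).
r_{14} = q_1·w_4 = -0.5303; r_{24} = q_2·w_4 = 3.9521; r_{34} = q_3·w_4 = -1.5888.
u_4 = w_4 + 0.5303·q_1 − 3.9521·q_2 + 1.5888·q_3 = (2.3502, 1.7344, -0.0655, 3.1445, -0.3898).
‖u_4‖ = 4.3099, so q_4 = (0.5453, 0.4024, -0.0152, 0.7296, -0.0904).
Qᵀb = (-6.1872, 0.8178, 0.0565, -1.0264).
Back-substitute: x_4 = -1.0264/4.3099 = -0.2381.
x_3 = (0.0565 + 1.5888·(-0.2381))/2.3219 = -0.1386.
x_2 = (0.8178 + 0.6954·(-0.1386) − 3.9521·(-0.2381))/6.3811 = 0.2606.
x_1 = (-6.1872 − 2.2981·0.2606 − 1.0607·(-0.1386) + 0.5303·(-0.2381))/5.6569 = -1.1959.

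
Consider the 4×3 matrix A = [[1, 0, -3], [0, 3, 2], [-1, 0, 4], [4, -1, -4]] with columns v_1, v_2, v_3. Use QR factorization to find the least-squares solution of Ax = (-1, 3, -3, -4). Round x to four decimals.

x = (-1.4460, 1.5066, -0.7850)

q_1 = v_1/‖v_1‖ = (1, 0, -1, 4)/4.2426 = (0.2357, 0.0000, -0.2357, 0.9428).
r_{12} = q_1·v_2 = -0.9428.
u_2 = v_2 + 0.9428·q_1 = (0.2222, 3.0000, -0.2222, -0.1111).
‖u_2‖ = 3.0185, so q_2 = (0.0736, 0.9939, -0.0736, -0.0368).
r_{13} = q_1·v_3 = -5.4212; r_{23} = q_2·v_3 = 1.6197.
u_3 = v_3 + 5.4212·q_1 − 1.6197·q_2 = (-1.8415, 0.3902, 2.8415, 1.1707).
‖u_3‖ = 3.6039, so q_3 = (-0.5110, 0.1083, 0.7885, 0.3249).
Qᵀb = (-3.2998, 3.2761, -2.8289).
Back-substitute: x_3 = -2.8289/3.6039 = -0.7850.
x_2 = (3.2761 − 1.6197·(-0.7850))/3.0185 = 1.5066.
x_1 = (-3.2998 + 0.9428·1.5066 + 5.4212·(-0.7850))/4.2426 = -1.4460.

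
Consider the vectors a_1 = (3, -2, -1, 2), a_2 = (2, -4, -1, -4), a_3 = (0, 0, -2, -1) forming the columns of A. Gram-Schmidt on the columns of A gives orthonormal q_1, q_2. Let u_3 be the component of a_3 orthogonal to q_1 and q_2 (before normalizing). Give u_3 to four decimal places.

a_1 = (3, -2, -1, 2); ‖a_1‖ = 4.2426, so q_1 = (0.7071, -0.4714, -0.2357, 0.4714).
q_1·a_2 = 0.7071·2 + (-0.4714)·(-4) + (-0.2357)·(-1) + 0.4714·(-4) = 1.6499.
u_2 = a_2 − 1.6499·q_1 = (0.8333, -3.2222, -0.6111, -4.7778).
‖u_2‖ = 5.8547, so q_2 = (0.1423, -0.5504, -0.1044, -0.8161).
q_1·a_3 = 0.7071·0 + (-0.4714)·0 + (-0.2357)·(-2) + 0.4714·(-1) = 0.0000; q_2·a_3 = 0.1423·0 + (-0.5504)·0 + (-0.1044)·(-2) + (-0.8161)·(-1) = 1.0248.
u_3 = a_3 + 0.0000·q_1 − 1.0248·q_2 = (-0.1459, 0.5640, -1.8930, -0.1637).

u_3 = (-0.1459, 0.5640, -1.8930, -0.1637)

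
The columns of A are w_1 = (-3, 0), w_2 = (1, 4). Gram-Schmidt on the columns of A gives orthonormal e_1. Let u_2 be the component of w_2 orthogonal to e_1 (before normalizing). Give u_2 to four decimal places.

u_2 = (0.0000, 4.0000)

w_1 = (-3, 0); ‖w_1‖ = 3.0000, so e_1 = (-1.0000, 0.0000).
e_1·w_2 = (-1.0000)·1 + 0.0000·4 = -1.0000.
u_2 = w_2 + 1.0000·e_1 = (0.0000, 4.0000).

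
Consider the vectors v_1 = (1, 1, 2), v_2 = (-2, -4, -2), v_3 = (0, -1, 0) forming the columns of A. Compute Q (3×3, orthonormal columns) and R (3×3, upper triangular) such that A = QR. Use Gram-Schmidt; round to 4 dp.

q_1 = v_1/‖v_1‖ = (1, 1, 2)/2.4495 = (0.4082, 0.4082, 0.8165).
r_{12} = q_1·v_2 = -4.0825.
u_2 = v_2 + 4.0825·q_1 = (-0.3333, -2.3333, 1.3333).
‖u_2‖ = 2.7080, so q_2 = (-0.1231, -0.8616, 0.4924).
r_{13} = q_1·v_3 = -0.4082; r_{23} = q_2·v_3 = 0.8616.
u_3 = v_3 + 0.4082·q_1 − 0.8616·q_2 = (0.2727, -0.0909, -0.0909).
‖u_3‖ = 0.3015, so q_3 = (0.9045, -0.3015, -0.3015).

Q = [[0.4082, -0.1231, 0.9045], [0.4082, -0.8616, -0.3015], [0.8165, 0.4924, -0.3015]], R = [[2.4495, -4.0825, -0.4082], [0.0000, 2.7080, 0.8616], [0.0000, 0.0000, 0.3015]]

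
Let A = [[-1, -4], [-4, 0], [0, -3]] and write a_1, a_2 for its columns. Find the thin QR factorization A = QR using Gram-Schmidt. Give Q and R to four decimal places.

e_1 = a_1/‖a_1‖ = (-1, -4, 0)/4.1231 = (-0.2425, -0.9701, 0.0000).
r_{12} = e_1·a_2 = 0.9701.
u_2 = a_2 − 0.9701·e_1 = (-3.7647, 0.9412, -3.0000).
‖u_2‖ = 4.9050, so e_2 = (-0.7675, 0.1919, -0.6116).

Q = [[-0.2425, -0.7675], [-0.9701, 0.1919], [0.0000, -0.6116]], R = [[4.1231, 0.9701], [0.0000, 4.9050]]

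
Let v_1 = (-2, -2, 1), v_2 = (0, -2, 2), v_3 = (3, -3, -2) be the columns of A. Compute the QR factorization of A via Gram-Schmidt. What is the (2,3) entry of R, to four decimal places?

v_1 = (-2, -2, 1); ‖v_1‖ = 3.0000, so e_1 = (-0.6667, -0.6667, 0.3333).
e_1·v_2 = (-0.6667)·0 + (-0.6667)·(-2) + 0.3333·2 = 2.0000.
u_2 = v_2 − 2.0000·e_1 = (1.3333, -0.6667, 1.3333).
‖u_2‖ = 2.0000, so e_2 = (0.6667, -0.3333, 0.6667).
r_{23} = e_2·v_3 = 1.6667.

r_{23} = 1.6667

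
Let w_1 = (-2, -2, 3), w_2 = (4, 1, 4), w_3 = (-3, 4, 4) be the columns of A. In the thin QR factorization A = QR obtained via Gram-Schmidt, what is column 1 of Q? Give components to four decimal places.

q_1 = w_1/‖w_1‖ = (-2, -2, 3)/4.1231 = (-0.4851, -0.4851, 0.7276).

q_1 = (-0.4851, -0.4851, 0.7276)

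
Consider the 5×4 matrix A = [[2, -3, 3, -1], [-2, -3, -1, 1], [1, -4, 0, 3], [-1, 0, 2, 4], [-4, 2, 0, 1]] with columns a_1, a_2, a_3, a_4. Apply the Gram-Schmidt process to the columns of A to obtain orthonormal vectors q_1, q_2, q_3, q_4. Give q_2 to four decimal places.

a_1 = (2, -2, 1, -1, -4); ‖a_1‖ = 5.0990, so q_1 = (0.3922, -0.3922, 0.1961, -0.1961, -0.7845).
q_1·a_2 = 0.3922·(-3) + (-0.3922)·(-3) + 0.1961·(-4) + (-0.1961)·0 + (-0.7845)·2 = -2.3534.
u_2 = a_2 + 2.3534·q_1 = (-2.0769, -3.9231, -3.5385, -0.4615, 0.1538).
‖u_2‖ = 5.6975, so q_2 = (-0.3645, -0.6886, -0.6211, -0.0810, 0.0270).

q_2 = (-0.3645, -0.6886, -0.6211, -0.0810, 0.0270)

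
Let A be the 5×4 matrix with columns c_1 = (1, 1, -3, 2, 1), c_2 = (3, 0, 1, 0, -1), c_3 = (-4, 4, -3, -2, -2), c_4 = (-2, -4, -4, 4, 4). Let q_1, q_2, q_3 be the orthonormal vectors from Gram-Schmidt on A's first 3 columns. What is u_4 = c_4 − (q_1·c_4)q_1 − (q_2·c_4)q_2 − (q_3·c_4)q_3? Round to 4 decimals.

u_4 = (-0.0667, -1.5111, -1.0222, -0.1333, -1.2222)

q_1 = c_1/‖c_1‖ = (1, 1, -3, 2, 1)/4.0000 = (0.2500, 0.2500, -0.7500, 0.5000, 0.2500).
r_{12} = q_1·c_2 = -0.2500.
u_2 = c_2 + 0.2500·q_1 = (3.0625, 0.0625, 0.8125, 0.1250, -0.9375).
‖u_2‖ = 3.3072, so q_2 = (0.9260, 0.0189, 0.2457, 0.0378, -0.2835).
r_{13} = q_1·c_3 = 0.7500; r_{23} = q_2·c_3 = -3.8741.
u_3 = c_3 − 0.7500·q_1 + 3.8741·q_2 = (-0.6000, 3.8857, -1.4857, -2.2286, -3.2857).
‖u_3‖ = 5.7817, so q_3 = (-0.1038, 0.6721, -0.2570, -0.3854, -0.5683).
r_{14} = q_1·c_4 = 4.5000; r_{24} = q_2·c_4 = -3.8930; r_{34} = q_3·c_4 = -5.2678.
u_4 = c_4 − 4.5000·q_1 + 3.8930·q_2 + 5.2678·q_3 = (-0.0667, -1.5111, -1.0222, -0.1333, -1.2222).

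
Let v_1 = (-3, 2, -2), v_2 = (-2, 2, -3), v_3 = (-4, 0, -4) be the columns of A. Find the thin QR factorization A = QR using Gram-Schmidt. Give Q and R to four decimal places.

Q = [[-0.7276, 0.5911, -0.3482], [0.4851, 0.0844, -0.8704], [-0.4851, -0.8022, -0.3482]], R = [[4.1231, 3.8806, 4.8507], [0.0000, 1.3933, 0.8444], [0.0000, 0.0000, 2.7852]]

q_1 = v_1/‖v_1‖ = (-3, 2, -2)/4.1231 = (-0.7276, 0.4851, -0.4851).
r_{12} = q_1·v_2 = 3.8806.
u_2 = v_2 − 3.8806·q_1 = (0.8235, 0.1176, -1.1176).
‖u_2‖ = 1.3933, so q_2 = (0.5911, 0.0844, -0.8022).
r_{13} = q_1·v_3 = 4.8507; r_{23} = q_2·v_3 = 0.8444.
u_3 = v_3 − 4.8507·q_1 − 0.8444·q_2 = (-0.9697, -2.4242, -0.9697).
‖u_3‖ = 2.7852, so q_3 = (-0.3482, -0.8704, -0.3482).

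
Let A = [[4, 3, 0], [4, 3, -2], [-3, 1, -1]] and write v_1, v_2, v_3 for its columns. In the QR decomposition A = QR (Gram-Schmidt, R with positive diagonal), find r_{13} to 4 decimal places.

r_{13} = -0.7809

e_1 = v_1/‖v_1‖ = (4, 4, -3)/6.4031 = (0.6247, 0.6247, -0.4685).
r_{13} = e_1·v_3 = -0.7809.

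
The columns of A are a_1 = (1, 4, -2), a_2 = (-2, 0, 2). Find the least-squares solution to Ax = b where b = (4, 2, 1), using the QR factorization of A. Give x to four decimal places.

x = (0.3333, -0.5000)

a_1 = (1, 4, -2); ‖a_1‖ = 4.5826, so e_1 = (0.2182, 0.8729, -0.4364).
e_1·a_2 = 0.2182·(-2) + 0.8729·0 + (-0.4364)·2 = -1.3093.
u_2 = a_2 + 1.3093·e_1 = (-1.7143, 1.1429, 1.4286).
‖u_2‖ = 2.5071, so e_2 = (-0.6838, 0.4558, 0.5698).
Qᵀb = (2.1822, -1.2536).
Back-substitute: x_2 = -1.2536/2.5071 = -0.5000.
x_1 = (2.1822 + 1.3093·(-0.5000))/4.5826 = 0.3333.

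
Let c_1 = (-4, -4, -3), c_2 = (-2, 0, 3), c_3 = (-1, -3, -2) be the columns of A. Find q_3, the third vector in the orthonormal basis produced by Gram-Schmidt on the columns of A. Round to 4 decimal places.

c_1 = (-4, -4, -3); ‖c_1‖ = 6.4031, so q_1 = (-0.6247, -0.6247, -0.4685).
q_1·c_2 = (-0.6247)·(-2) + (-0.6247)·0 + (-0.4685)·3 = -0.1562.
u_2 = c_2 + 0.1562·q_1 = (-2.0976, -0.0976, 2.9268).
‖u_2‖ = 3.6022, so q_2 = (-0.5823, -0.0271, 0.8125).
q_1·c_3 = (-0.6247)·(-1) + (-0.6247)·(-3) + (-0.4685)·(-2) = 3.4358; q_2·c_3 = (-0.5823)·(-1) + (-0.0271)·(-3) + 0.8125·(-2) = -0.9615.
u_3 = c_3 − 3.4358·q_1 + 0.9615·q_2 = (0.5865, -0.8797, 0.3910).
‖u_3‖ = 1.1272, so q_3 = (0.5203, -0.7804, 0.3468).

q_3 = (0.5203, -0.7804, 0.3468)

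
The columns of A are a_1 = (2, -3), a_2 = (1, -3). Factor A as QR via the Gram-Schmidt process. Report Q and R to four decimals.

Q = [[0.5547, -0.8321], [-0.8321, -0.5547]], R = [[3.6056, 3.0509], [0.0000, 0.8321]]

q_1 = a_1/‖a_1‖ = (2, -3)/3.6056 = (0.5547, -0.8321).
r_{12} = q_1·a_2 = 3.0509.
u_2 = a_2 − 3.0509·q_1 = (-0.6923, -0.4615).
‖u_2‖ = 0.8321, so q_2 = (-0.8321, -0.5547).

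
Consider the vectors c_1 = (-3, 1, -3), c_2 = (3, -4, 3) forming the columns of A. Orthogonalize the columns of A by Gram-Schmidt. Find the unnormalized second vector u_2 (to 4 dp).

c_1 = (-3, 1, -3); ‖c_1‖ = 4.3589, so q_1 = (-0.6882, 0.2294, -0.6882).
q_1·c_2 = (-0.6882)·3 + 0.2294·(-4) + (-0.6882)·3 = -5.0471.
u_2 = c_2 + 5.0471·q_1 = (-0.4737, -2.8421, -0.4737).

u_2 = (-0.4737, -2.8421, -0.4737)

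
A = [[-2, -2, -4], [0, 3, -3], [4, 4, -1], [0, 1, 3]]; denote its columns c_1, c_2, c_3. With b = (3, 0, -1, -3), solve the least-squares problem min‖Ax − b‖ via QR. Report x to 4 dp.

c_1 = (-2, 0, 4, 0); ‖c_1‖ = 4.4721, so q_1 = (-0.4472, 0.0000, 0.8944, 0.0000).
q_1·c_2 = (-0.4472)·(-2) + 0.0000·3 + 0.8944·4 + 0.0000·1 = 4.4721.
u_2 = c_2 − 4.4721·q_1 = (0.0000, 3.0000, 0.0000, 1.0000).
‖u_2‖ = 3.1623, so q_2 = (0.0000, 0.9487, 0.0000, 0.3162).
q_1·c_3 = (-0.4472)·(-4) + 0.0000·(-3) + 0.8944·(-1) + 0.0000·3 = 0.8944; q_2·c_3 = 0.0000·(-4) + 0.9487·(-3) + 0.0000·(-1) + 0.3162·3 = -1.8974.
u_3 = c_3 − 0.8944·q_1 + 1.8974·q_2 = (-3.6000, -1.2000, -1.8000, 3.6000).
‖u_3‖ = 5.5317, so q_3 = (-0.6508, -0.2169, -0.3254, 0.6508).
Qᵀb = (-2.2361, -0.9487, -3.5794).
Back-substitute: x_3 = -3.5794/5.5317 = -0.6471.
x_2 = (-0.9487 + 1.8974·(-0.6471))/3.1623 = -0.6882.
x_1 = (-2.2361 − 4.4721·(-0.6882) − 0.8944·(-0.6471))/4.4721 = 0.3176.

x = (0.3176, -0.6882, -0.6471)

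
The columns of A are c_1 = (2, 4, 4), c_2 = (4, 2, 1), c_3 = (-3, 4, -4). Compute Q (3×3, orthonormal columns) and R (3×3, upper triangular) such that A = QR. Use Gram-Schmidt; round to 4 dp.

c_1 = (2, 4, 4); ‖c_1‖ = 6.0000, so q_1 = (0.3333, 0.6667, 0.6667).
q_1·c_2 = 0.3333·4 + 0.6667·2 + 0.6667·1 = 3.3333.
u_2 = c_2 − 3.3333·q_1 = (2.8889, -0.2222, -1.2222).
‖u_2‖ = 3.1447, so q_2 = (0.9187, -0.0707, -0.3887).
q_1·c_3 = 0.3333·(-3) + 0.6667·4 + 0.6667·(-4) = -1.0000; q_2·c_3 = 0.9187·(-3) + (-0.0707)·4 + (-0.3887)·(-4) = -1.4840.
u_3 = c_3 + 1.0000·q_1 + 1.4840·q_2 = (-1.3034, 4.5618, -3.9101).
‖u_3‖ = 6.1480, so q_3 = (-0.2120, 0.7420, -0.6360).

Q = [[0.3333, 0.9187, -0.2120], [0.6667, -0.0707, 0.7420], [0.6667, -0.3887, -0.6360]], R = [[6.0000, 3.3333, -1.0000], [0.0000, 3.1447, -1.4840], [0.0000, 0.0000, 6.1480]]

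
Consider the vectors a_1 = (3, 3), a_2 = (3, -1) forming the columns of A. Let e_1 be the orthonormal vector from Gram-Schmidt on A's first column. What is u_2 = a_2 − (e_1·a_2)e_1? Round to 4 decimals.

e_1 = a_1/‖a_1‖ = (3, 3)/4.2426 = (0.7071, 0.7071).
r_{12} = e_1·a_2 = 1.4142.
u_2 = a_2 − 1.4142·e_1 = (2.0000, -2.0000).

u_2 = (2.0000, -2.0000)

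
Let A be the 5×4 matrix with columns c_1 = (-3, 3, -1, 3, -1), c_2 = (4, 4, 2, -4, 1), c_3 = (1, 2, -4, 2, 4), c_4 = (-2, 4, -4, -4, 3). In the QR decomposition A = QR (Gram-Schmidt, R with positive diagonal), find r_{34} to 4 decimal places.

e_1 = c_1/‖c_1‖ = (-3, 3, -1, 3, -1)/5.3852 = (-0.5571, 0.5571, -0.1857, 0.5571, -0.1857).
r_{12} = e_1·c_2 = -2.7854.
u_2 = c_2 + 2.7854·e_1 = (2.4483, 5.5517, 1.4828, -2.4483, 0.4828).
‖u_2‖ = 6.7262, so e_2 = (0.3640, 0.8254, 0.2204, -0.3640, 0.0718).
r_{13} = e_1·c_3 = 1.6713; r_{23} = e_2·c_3 = 0.6921.
u_3 = c_3 − 1.6713·e_1 − 0.6921·e_2 = (1.6791, 0.4977, -3.8422, 1.3209, 4.2607).
‖u_3‖ = 6.1423, so e_3 = (0.2734, 0.0810, -0.6255, 0.2150, 0.6937).
r_{34} = e_3·c_4 = 3.5003.

r_{34} = 3.5003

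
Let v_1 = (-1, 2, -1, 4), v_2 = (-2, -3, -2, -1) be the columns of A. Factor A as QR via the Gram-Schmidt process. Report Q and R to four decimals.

v_1 = (-1, 2, -1, 4); ‖v_1‖ = 4.6904, so q_1 = (-0.2132, 0.4264, -0.2132, 0.8528).
q_1·v_2 = (-0.2132)·(-2) + 0.4264·(-3) + (-0.2132)·(-2) + 0.8528·(-1) = -1.2792.
u_2 = v_2 + 1.2792·q_1 = (-2.2727, -2.4545, -2.2727, 0.0909).
‖u_2‖ = 4.0452, so q_2 = (-0.5618, -0.6068, -0.5618, 0.0225).

Q = [[-0.2132, -0.5618], [0.4264, -0.6068], [-0.2132, -0.5618], [0.8528, 0.0225]], R = [[4.6904, -1.2792], [0.0000, 4.0452]]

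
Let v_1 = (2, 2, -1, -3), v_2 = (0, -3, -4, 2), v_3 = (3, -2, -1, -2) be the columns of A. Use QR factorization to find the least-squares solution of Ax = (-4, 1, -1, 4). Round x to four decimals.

q_1 = v_1/‖v_1‖ = (2, 2, -1, -3)/4.2426 = (0.4714, 0.4714, -0.2357, -0.7071).
r_{12} = q_1·v_2 = -1.8856.
u_2 = v_2 + 1.8856·q_1 = (0.8889, -2.1111, -4.4444, 0.6667).
‖u_2‖ = 5.0442, so q_2 = (0.1762, -0.4185, -0.8811, 0.1322).
r_{13} = q_1·v_3 = 2.1213; r_{23} = q_2·v_3 = 1.9825.
u_3 = v_3 − 2.1213·q_1 − 1.9825·q_2 = (1.6507, -2.1703, 1.2467, -0.7620).
‖u_3‖ = 3.0935, so q_3 = (0.5336, -0.7016, 0.4030, -0.2463).
Qᵀb = (-4.0069, 0.2864, -4.2242).
Back-substitute: x_3 = -4.2242/3.0935 = -1.3655.
x_2 = (0.2864 − 1.9825·(-1.3655))/5.0442 = 0.5934.
x_1 = (-4.0069 + 1.8856·0.5934 − 2.1213·(-1.3655))/4.2426 = 0.0021.

x = (0.0021, 0.5934, -1.3655)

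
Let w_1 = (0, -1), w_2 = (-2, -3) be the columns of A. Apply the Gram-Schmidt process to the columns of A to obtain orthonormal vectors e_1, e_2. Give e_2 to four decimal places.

e_2 = (-1.0000, 0.0000)

e_1 = w_1/‖w_1‖ = (0, -1)/1.0000 = (0.0000, -1.0000).
r_{12} = e_1·w_2 = 3.0000.
u_2 = w_2 − 3.0000·e_1 = (-2.0000, 0.0000).
‖u_2‖ = 2.0000, so e_2 = (-1.0000, 0.0000).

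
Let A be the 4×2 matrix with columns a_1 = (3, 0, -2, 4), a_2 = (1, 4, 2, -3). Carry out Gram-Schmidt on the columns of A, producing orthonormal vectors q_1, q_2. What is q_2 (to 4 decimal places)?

a_1 = (3, 0, -2, 4); ‖a_1‖ = 5.3852, so q_1 = (0.5571, 0.0000, -0.3714, 0.7428).
q_1·a_2 = 0.5571·1 + 0.0000·4 + (-0.3714)·2 + 0.7428·(-3) = -2.4140.
u_2 = a_2 + 2.4140·q_1 = (2.3448, 4.0000, 1.1034, -1.2069).
‖u_2‖ = 4.9165, so q_2 = (0.4769, 0.8136, 0.2244, -0.2455).

q_2 = (0.4769, 0.8136, 0.2244, -0.2455)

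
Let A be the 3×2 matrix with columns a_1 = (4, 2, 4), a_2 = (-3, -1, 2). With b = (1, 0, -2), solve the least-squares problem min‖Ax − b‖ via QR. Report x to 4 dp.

x = (-0.2094, -0.5897)

a_1 = (4, 2, 4); ‖a_1‖ = 6.0000, so q_1 = (0.6667, 0.3333, 0.6667).
q_1·a_2 = 0.6667·(-3) + 0.3333·(-1) + 0.6667·2 = -1.0000.
u_2 = a_2 + 1.0000·q_1 = (-2.3333, -0.6667, 2.6667).
‖u_2‖ = 3.6056, so q_2 = (-0.6472, -0.1849, 0.7396).
Qᵀb = (-0.6667, -2.1264).
Back-substitute: x_2 = -2.1264/3.6056 = -0.5897.
x_1 = (-0.6667 + 1.0000·(-0.5897))/6.0000 = -0.2094.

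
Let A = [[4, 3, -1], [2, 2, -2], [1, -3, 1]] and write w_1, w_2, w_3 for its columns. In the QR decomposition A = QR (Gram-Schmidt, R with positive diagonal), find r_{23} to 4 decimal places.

r_{23} = -1.5171

w_1 = (4, 2, 1); ‖w_1‖ = 4.5826, so e_1 = (0.8729, 0.4364, 0.2182).
e_1·w_2 = 0.8729·3 + 0.4364·2 + 0.2182·(-3) = 2.8368.
u_2 = w_2 − 2.8368·e_1 = (0.5238, 0.7619, -3.6190).
‖u_2‖ = 3.7353, so e_2 = (0.1402, 0.2040, -0.9689).
r_{23} = e_2·w_3 = -1.5171.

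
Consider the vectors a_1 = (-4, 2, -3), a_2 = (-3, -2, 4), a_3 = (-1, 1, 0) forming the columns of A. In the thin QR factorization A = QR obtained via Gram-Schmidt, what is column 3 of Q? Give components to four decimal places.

a_1 = (-4, 2, -3); ‖a_1‖ = 5.3852, so q_1 = (-0.7428, 0.3714, -0.5571).
q_1·a_2 = (-0.7428)·(-3) + 0.3714·(-2) + (-0.5571)·4 = -0.7428.
u_2 = a_2 + 0.7428·q_1 = (-3.5517, -1.7241, 3.5862).
‖u_2‖ = 5.3337, so q_2 = (-0.6659, -0.3233, 0.6724).
q_1·a_3 = (-0.7428)·(-1) + 0.3714·1 + (-0.5571)·0 = 1.1142; q_2·a_3 = (-0.6659)·(-1) + (-0.3233)·1 + 0.6724·0 = 0.3426.
u_3 = a_3 − 1.1142·q_1 − 0.3426·q_2 = (0.0558, 0.6970, 0.3903).
‖u_3‖ = 0.8008, so q_3 = (0.0696, 0.8704, 0.4874).

q_3 = (0.0696, 0.8704, 0.4874)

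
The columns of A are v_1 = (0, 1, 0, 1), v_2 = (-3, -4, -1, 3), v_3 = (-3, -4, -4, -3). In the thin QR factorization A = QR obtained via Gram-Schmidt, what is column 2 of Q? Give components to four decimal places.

q_2 = (-0.5108, -0.5959, -0.1703, 0.5959)

q_1 = v_1/‖v_1‖ = (0, 1, 0, 1)/1.4142 = (0.0000, 0.7071, 0.0000, 0.7071).
r_{12} = q_1·v_2 = -0.7071.
u_2 = v_2 + 0.7071·q_1 = (-3.0000, -3.5000, -1.0000, 3.5000).
‖u_2‖ = 5.8737, so q_2 = (-0.5108, -0.5959, -0.1703, 0.5959).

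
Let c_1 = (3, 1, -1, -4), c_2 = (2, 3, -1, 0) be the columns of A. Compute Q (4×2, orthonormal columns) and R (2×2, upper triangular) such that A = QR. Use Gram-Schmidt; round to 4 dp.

Q = [[0.5774, 0.2770], [0.1925, 0.8195], [-0.1925, -0.1962], [-0.7698, 0.4617]], R = [[5.1962, 1.9245], [0.0000, 3.2088]]

c_1 = (3, 1, -1, -4); ‖c_1‖ = 5.1962, so q_1 = (0.5774, 0.1925, -0.1925, -0.7698).
q_1·c_2 = 0.5774·2 + 0.1925·3 + (-0.1925)·(-1) + (-0.7698)·0 = 1.9245.
u_2 = c_2 − 1.9245·q_1 = (0.8889, 2.6296, -0.6296, 1.4815).
‖u_2‖ = 3.2088, so q_2 = (0.2770, 0.8195, -0.1962, 0.4617).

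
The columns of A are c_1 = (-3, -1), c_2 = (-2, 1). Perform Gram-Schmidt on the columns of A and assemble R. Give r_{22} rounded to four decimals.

e_1 = c_1/‖c_1‖ = (-3, -1)/3.1623 = (-0.9487, -0.3162).
r_{12} = e_1·c_2 = 1.5811.
u_2 = c_2 − 1.5811·e_1 = (-0.5000, 1.5000).
r_{22} = ‖u_2‖ = 1.5811.

r_{22} = 1.5811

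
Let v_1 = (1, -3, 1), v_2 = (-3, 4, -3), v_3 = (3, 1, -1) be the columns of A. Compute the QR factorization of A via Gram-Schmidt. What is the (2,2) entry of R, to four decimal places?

r_{22} = 2.1320

v_1 = (1, -3, 1); ‖v_1‖ = 3.3166, so e_1 = (0.3015, -0.9045, 0.3015).
e_1·v_2 = 0.3015·(-3) + (-0.9045)·4 + 0.3015·(-3) = -5.4272.
u_2 = v_2 + 5.4272·e_1 = (-1.3636, -0.9091, -1.3636).
r_{22} = ‖u_2‖ = 2.1320.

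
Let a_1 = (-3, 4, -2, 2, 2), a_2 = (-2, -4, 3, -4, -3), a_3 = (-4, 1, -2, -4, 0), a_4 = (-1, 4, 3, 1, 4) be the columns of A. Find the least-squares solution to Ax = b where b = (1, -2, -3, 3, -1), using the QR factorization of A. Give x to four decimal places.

x = (0.6112, -0.0624, -0.5435, -0.8245)

e_1 = a_1/‖a_1‖ = (-3, 4, -2, 2, 2)/6.0828 = (-0.4932, 0.6576, -0.3288, 0.3288, 0.3288).
r_{12} = e_1·a_2 = -4.9320.
u_2 = a_2 + 4.9320·e_1 = (-4.4324, -0.7568, 1.3784, -2.3784, -1.3784).
‖u_2‖ = 5.4475, so e_2 = (-0.8137, -0.1389, 0.2530, -0.4366, -0.2530).
r_{13} = e_1·a_3 = 1.9728; r_{23} = e_2·a_3 = 4.3560.
u_3 = a_3 − 1.9728·e_1 − 4.3560·e_2 = (0.5173, 0.3078, -2.4536, -2.7468, 0.4536).
‖u_3‖ = 3.7594, so e_3 = (0.1376, 0.0819, -0.6526, -0.7307, 0.1206).
r_{14} = e_1·a_4 = 3.7812; r_{24} = e_2·a_4 = -0.4316; r_{34} = e_3·a_4 = -2.0161.
u_4 = a_4 − 3.7812·e_1 + 0.4316·e_2 + 2.0161·e_3 = (0.7911, 1.6186, 3.0367, -1.9048, 2.8908).
‖u_4‖ = 4.9449, so e_4 = (0.1600, 0.3273, 0.6141, -0.3852, 0.5846).
Qᵀb = (-0.1644, -2.3517, -0.3808, -4.0772).
Back-substitute: x_4 = -4.0772/4.9449 = -0.8245.
x_3 = (-0.3808 + 2.0161·(-0.8245))/3.7594 = -0.5435.
x_2 = (-2.3517 − 4.3560·(-0.5435) + 0.4316·(-0.8245))/5.4475 = -0.0624.
x_1 = (-0.1644 + 4.9320·(-0.0624) − 1.9728·(-0.5435) − 3.7812·(-0.8245))/6.0828 = 0.6112.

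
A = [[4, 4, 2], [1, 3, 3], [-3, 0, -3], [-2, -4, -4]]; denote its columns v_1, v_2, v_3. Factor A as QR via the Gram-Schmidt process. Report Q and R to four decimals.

Q = [[0.7303, 0.0979, -0.6696], [0.1826, 0.5139, 0.3786], [-0.5477, 0.6607, -0.5095], [-0.3651, -0.5383, -0.3856]], R = [[5.4772, 4.9295, 5.1121], [0.0000, 4.0866, 1.9087], [0.0000, 0.0000, 2.8677]]

v_1 = (4, 1, -3, -2); ‖v_1‖ = 5.4772, so q_1 = (0.7303, 0.1826, -0.5477, -0.3651).
q_1·v_2 = 0.7303·4 + 0.1826·3 + (-0.5477)·0 + (-0.3651)·(-4) = 4.9295.
u_2 = v_2 − 4.9295·q_1 = (0.4000, 2.1000, 2.7000, -2.2000).
‖u_2‖ = 4.0866, so q_2 = (0.0979, 0.5139, 0.6607, -0.5383).
q_1·v_3 = 0.7303·2 + 0.1826·3 + (-0.5477)·(-3) + (-0.3651)·(-4) = 5.1121; q_2·v_3 = 0.0979·2 + 0.5139·3 + 0.6607·(-3) + (-0.5383)·(-4) = 1.9087.
u_3 = v_3 − 5.1121·q_1 − 1.9087·q_2 = (-1.9202, 1.0858, -1.4611, -1.1058).
‖u_3‖ = 2.8677, so q_3 = (-0.6696, 0.3786, -0.5095, -0.3856).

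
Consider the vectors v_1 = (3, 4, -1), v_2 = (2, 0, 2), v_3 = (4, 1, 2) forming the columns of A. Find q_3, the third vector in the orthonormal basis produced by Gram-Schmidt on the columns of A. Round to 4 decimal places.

v_1 = (3, 4, -1); ‖v_1‖ = 5.0990, so q_1 = (0.5883, 0.7845, -0.1961).
q_1·v_2 = 0.5883·2 + 0.7845·0 + (-0.1961)·2 = 0.7845.
u_2 = v_2 − 0.7845·q_1 = (1.5385, -0.6154, 2.1538).
‖u_2‖ = 2.7175, so q_2 = (0.5661, -0.2265, 0.7926).
q_1·v_3 = 0.5883·4 + 0.7845·1 + (-0.1961)·2 = 2.7456; q_2·v_3 = 0.5661·4 + (-0.2265)·1 + 0.7926·2 = 3.6233.
u_3 = v_3 − 2.7456·q_1 − 3.6233·q_2 = (0.3333, -0.3333, -0.3333).
‖u_3‖ = 0.5774, so q_3 = (0.5774, -0.5774, -0.5774).

q_3 = (0.5774, -0.5774, -0.5774)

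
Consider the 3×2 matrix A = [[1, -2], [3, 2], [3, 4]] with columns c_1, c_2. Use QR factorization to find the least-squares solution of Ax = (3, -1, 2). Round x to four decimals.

c_1 = (1, 3, 3); ‖c_1‖ = 4.3589, so e_1 = (0.2294, 0.6882, 0.6882).
e_1·c_2 = 0.2294·(-2) + 0.6882·2 + 0.6882·4 = 3.6707.
u_2 = c_2 − 3.6707·e_1 = (-2.8421, -0.5263, 1.4737).
‖u_2‖ = 3.2444, so e_2 = (-0.8760, -0.1622, 0.4542).
Qᵀb = (1.3765, -1.5573).
Back-substitute: x_2 = -1.5573/3.2444 = -0.4800.
x_1 = (1.3765 − 3.6707·(-0.4800))/4.3589 = 0.7200.

x = (0.7200, -0.4800)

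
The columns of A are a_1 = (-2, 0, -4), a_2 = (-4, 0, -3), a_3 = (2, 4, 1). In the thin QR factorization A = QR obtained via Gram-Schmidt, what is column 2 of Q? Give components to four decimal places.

q_2 = (-0.8944, 0.0000, 0.4472)

a_1 = (-2, 0, -4); ‖a_1‖ = 4.4721, so q_1 = (-0.4472, 0.0000, -0.8944).
q_1·a_2 = (-0.4472)·(-4) + 0.0000·0 + (-0.8944)·(-3) = 4.4721.
u_2 = a_2 − 4.4721·q_1 = (-2.0000, 0.0000, 1.0000).
‖u_2‖ = 2.2361, so q_2 = (-0.8944, 0.0000, 0.4472).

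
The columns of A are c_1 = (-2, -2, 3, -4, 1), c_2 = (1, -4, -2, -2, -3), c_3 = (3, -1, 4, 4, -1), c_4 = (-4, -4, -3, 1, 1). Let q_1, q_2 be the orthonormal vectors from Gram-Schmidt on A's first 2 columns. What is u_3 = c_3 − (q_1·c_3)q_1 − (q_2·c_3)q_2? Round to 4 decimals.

c_1 = (-2, -2, 3, -4, 1); ‖c_1‖ = 5.8310, so q_1 = (-0.3430, -0.3430, 0.5145, -0.6860, 0.1715).
q_1·c_2 = (-0.3430)·1 + (-0.3430)·(-4) + 0.5145·(-2) + (-0.6860)·(-2) + 0.1715·(-3) = 0.8575.
u_2 = c_2 − 0.8575·q_1 = (1.2941, -3.7059, -2.4412, -1.4118, -3.1471).
‖u_2‖ = 5.7676, so q_2 = (0.2244, -0.6425, -0.4233, -0.2448, -0.5456).
q_1·c_3 = (-0.3430)·3 + (-0.3430)·(-1) + 0.5145·4 + (-0.6860)·4 + 0.1715·(-1) = -1.5435; q_2·c_3 = 0.2244·3 + (-0.6425)·(-1) + (-0.4233)·4 + (-0.2448)·4 + (-0.5456)·(-1) = -0.8108.
u_3 = c_3 + 1.5435·q_1 + 0.8108·q_2 = (2.6525, -2.0504, 4.4509, 2.7427, -1.1777).

u_3 = (2.6525, -2.0504, 4.4509, 2.7427, -1.1777)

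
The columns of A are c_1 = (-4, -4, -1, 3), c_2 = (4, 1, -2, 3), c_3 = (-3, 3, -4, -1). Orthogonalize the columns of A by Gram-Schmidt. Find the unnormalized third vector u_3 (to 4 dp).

u_3 = (-2.4809, 3.1145, -4.2748, -0.5802)

c_1 = (-4, -4, -1, 3); ‖c_1‖ = 6.4807, so q_1 = (-0.6172, -0.6172, -0.1543, 0.4629).
q_1·c_2 = (-0.6172)·4 + (-0.6172)·1 + (-0.1543)·(-2) + 0.4629·3 = -1.3887.
u_2 = c_2 + 1.3887·q_1 = (3.1429, 0.1429, -2.2143, 3.6429).
‖u_2‖ = 5.2982, so q_2 = (0.5932, 0.0270, -0.4179, 0.6876).
q_1·c_3 = (-0.6172)·(-3) + (-0.6172)·3 + (-0.1543)·(-4) + 0.4629·(-1) = 0.1543; q_2·c_3 = 0.5932·(-3) + 0.0270·3 + (-0.4179)·(-4) + 0.6876·(-1) = -0.7145.
u_3 = c_3 − 0.1543·q_1 + 0.7145·q_2 = (-2.4809, 3.1145, -4.2748, -0.5802).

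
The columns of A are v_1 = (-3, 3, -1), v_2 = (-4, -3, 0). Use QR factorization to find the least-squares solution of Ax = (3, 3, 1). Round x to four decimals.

v_1 = (-3, 3, -1); ‖v_1‖ = 4.3589, so q_1 = (-0.6882, 0.6882, -0.2294).
q_1·v_2 = (-0.6882)·(-4) + 0.6882·(-3) + (-0.2294)·0 = 0.6882.
u_2 = v_2 − 0.6882·q_1 = (-3.5263, -3.4737, 0.1579).
‖u_2‖ = 4.9524, so q_2 = (-0.7120, -0.7014, 0.0319).
Qᵀb = (-0.2294, -4.2085).
Back-substitute: x_2 = -4.2085/4.9524 = -0.8498.
x_1 = (-0.2294 − 0.6882·(-0.8498))/4.3589 = 0.0815.

x = (0.0815, -0.8498)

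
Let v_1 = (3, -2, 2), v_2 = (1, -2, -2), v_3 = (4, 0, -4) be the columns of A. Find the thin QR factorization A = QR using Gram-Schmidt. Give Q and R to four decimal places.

Q = [[0.7276, 0.1617, 0.6667], [-0.4851, -0.5659, 0.6667], [0.4851, -0.8085, -0.3333]], R = [[4.1231, 0.7276, 0.9701], [0.0000, 2.9104, 3.8806], [0.0000, 0.0000, 4.0000]]

v_1 = (3, -2, 2); ‖v_1‖ = 4.1231, so q_1 = (0.7276, -0.4851, 0.4851).
q_1·v_2 = 0.7276·1 + (-0.4851)·(-2) + 0.4851·(-2) = 0.7276.
u_2 = v_2 − 0.7276·q_1 = (0.4706, -1.6471, -2.3529).
‖u_2‖ = 2.9104, so q_2 = (0.1617, -0.5659, -0.8085).
q_1·v_3 = 0.7276·4 + (-0.4851)·0 + 0.4851·(-4) = 0.9701; q_2·v_3 = 0.1617·4 + (-0.5659)·0 + (-0.8085)·(-4) = 3.8806.
u_3 = v_3 − 0.9701·q_1 − 3.8806·q_2 = (2.6667, 2.6667, -1.3333).
‖u_3‖ = 4.0000, so q_3 = (0.6667, 0.6667, -0.3333).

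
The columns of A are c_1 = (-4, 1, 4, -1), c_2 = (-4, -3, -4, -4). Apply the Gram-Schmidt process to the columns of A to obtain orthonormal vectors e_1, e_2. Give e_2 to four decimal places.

c_1 = (-4, 1, 4, -1); ‖c_1‖ = 5.8310, so e_1 = (-0.6860, 0.1715, 0.6860, -0.1715).
e_1·c_2 = (-0.6860)·(-4) + 0.1715·(-3) + 0.6860·(-4) + (-0.1715)·(-4) = 0.1715.
u_2 = c_2 − 0.1715·e_1 = (-3.8824, -3.0294, -4.1176, -3.9706).
‖u_2‖ = 7.5479, so e_2 = (-0.5144, -0.4014, -0.5455, -0.5261).

e_2 = (-0.5144, -0.4014, -0.5455, -0.5261)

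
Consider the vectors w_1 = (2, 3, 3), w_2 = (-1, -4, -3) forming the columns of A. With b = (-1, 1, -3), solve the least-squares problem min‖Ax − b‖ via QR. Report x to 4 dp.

x = (-1.6279, -1.2093)

w_1 = (2, 3, 3); ‖w_1‖ = 4.6904, so e_1 = (0.4264, 0.6396, 0.6396).
e_1·w_2 = 0.4264·(-1) + 0.6396·(-4) + 0.6396·(-3) = -4.9036.
u_2 = w_2 + 4.9036·e_1 = (1.0909, -0.8636, 0.1364).
‖u_2‖ = 1.3981, so e_2 = (0.7803, -0.6177, 0.0975).
Qᵀb = (-1.7056, -1.6907).
Back-substitute: x_2 = -1.6907/1.3981 = -1.2093.
x_1 = (-1.7056 + 4.9036·(-1.2093))/4.6904 = -1.6279.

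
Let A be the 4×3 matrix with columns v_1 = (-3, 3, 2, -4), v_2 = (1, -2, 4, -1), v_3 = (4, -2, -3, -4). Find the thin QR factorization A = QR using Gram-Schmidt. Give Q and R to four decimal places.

v_1 = (-3, 3, 2, -4); ‖v_1‖ = 6.1644, so q_1 = (-0.4867, 0.4867, 0.3244, -0.6489).
q_1·v_2 = (-0.4867)·1 + 0.4867·(-2) + 0.3244·4 + (-0.6489)·(-1) = 0.4867.
u_2 = v_2 − 0.4867·q_1 = (1.2368, -2.2368, 3.8421, -0.6842).
‖u_2‖ = 4.6651, so q_2 = (0.2651, -0.4795, 0.8236, -0.1467).
q_1·v_3 = (-0.4867)·4 + 0.4867·(-2) + 0.3244·(-3) + (-0.6489)·(-4) = -1.2978; q_2·v_3 = 0.2651·4 + (-0.4795)·(-2) + 0.8236·(-3) + (-0.1467)·(-4) = 0.1354.
u_3 = v_3 + 1.2978·q_1 − 0.1354·q_2 = (3.3325, -1.3035, -2.6904, -4.8222).
‖u_3‖ = 6.5801, so q_3 = (0.5065, -0.1981, -0.4089, -0.7329).

Q = [[-0.4867, 0.2651, 0.5065], [0.4867, -0.4795, -0.1981], [0.3244, 0.8236, -0.4089], [-0.6489, -0.1467, -0.7329]], R = [[6.1644, 0.4867, -1.2978], [0.0000, 4.6651, 0.1354], [0.0000, 0.0000, 6.5801]]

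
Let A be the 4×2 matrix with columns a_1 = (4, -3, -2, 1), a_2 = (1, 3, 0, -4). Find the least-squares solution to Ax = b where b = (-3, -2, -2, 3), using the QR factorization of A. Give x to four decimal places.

a_1 = (4, -3, -2, 1); ‖a_1‖ = 5.4772, so e_1 = (0.7303, -0.5477, -0.3651, 0.1826).
e_1·a_2 = 0.7303·1 + (-0.5477)·3 + (-0.3651)·0 + 0.1826·(-4) = -1.6432.
u_2 = a_2 + 1.6432·e_1 = (2.2000, 2.1000, -0.6000, -3.7000).
‖u_2‖ = 4.8270, so e_2 = (0.4558, 0.4351, -0.1243, -0.7665).
Qᵀb = (0.1826, -4.2884).
Back-substitute: x_2 = -4.2884/4.8270 = -0.8884.
x_1 = (0.1826 + 1.6432·(-0.8884))/5.4772 = -0.2332.

x = (-0.2332, -0.8884)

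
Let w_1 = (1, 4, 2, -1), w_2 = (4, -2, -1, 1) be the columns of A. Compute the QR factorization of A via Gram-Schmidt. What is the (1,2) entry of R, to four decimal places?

r_{12} = -1.4924

w_1 = (1, 4, 2, -1); ‖w_1‖ = 4.6904, so e_1 = (0.2132, 0.8528, 0.4264, -0.2132).
r_{12} = e_1·w_2 = -1.4924.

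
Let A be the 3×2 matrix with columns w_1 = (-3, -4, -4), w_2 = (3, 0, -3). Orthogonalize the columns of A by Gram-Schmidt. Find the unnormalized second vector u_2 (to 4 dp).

u_2 = (3.2195, 0.2927, -2.7073)

e_1 = w_1/‖w_1‖ = (-3, -4, -4)/6.4031 = (-0.4685, -0.6247, -0.6247).
r_{12} = e_1·w_2 = 0.4685.
u_2 = w_2 − 0.4685·e_1 = (3.2195, 0.2927, -2.7073).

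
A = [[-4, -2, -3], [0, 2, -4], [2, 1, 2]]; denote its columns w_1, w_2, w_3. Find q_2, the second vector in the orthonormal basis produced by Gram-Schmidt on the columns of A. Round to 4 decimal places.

q_2 = (0.0000, 1.0000, 0.0000)

q_1 = w_1/‖w_1‖ = (-4, 0, 2)/4.4721 = (-0.8944, 0.0000, 0.4472).
r_{12} = q_1·w_2 = 2.2361.
u_2 = w_2 − 2.2361·q_1 = (0.0000, 2.0000, 0.0000).
‖u_2‖ = 2.0000, so q_2 = (0.0000, 1.0000, 0.0000).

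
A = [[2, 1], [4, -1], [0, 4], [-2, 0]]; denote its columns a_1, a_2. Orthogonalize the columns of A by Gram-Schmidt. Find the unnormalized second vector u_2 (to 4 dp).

u_2 = (1.1667, -0.6667, 4.0000, -0.1667)

e_1 = a_1/‖a_1‖ = (2, 4, 0, -2)/4.8990 = (0.4082, 0.8165, 0.0000, -0.4082).
r_{12} = e_1·a_2 = -0.4082.
u_2 = a_2 + 0.4082·e_1 = (1.1667, -0.6667, 4.0000, -0.1667).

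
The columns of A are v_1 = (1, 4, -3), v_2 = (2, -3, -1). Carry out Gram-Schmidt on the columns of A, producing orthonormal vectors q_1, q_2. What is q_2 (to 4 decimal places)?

q_2 = (0.6519, -0.5525, -0.5193)

v_1 = (1, 4, -3); ‖v_1‖ = 5.0990, so q_1 = (0.1961, 0.7845, -0.5883).
q_1·v_2 = 0.1961·2 + 0.7845·(-3) + (-0.5883)·(-1) = -1.3728.
u_2 = v_2 + 1.3728·q_1 = (2.2692, -1.9231, -1.8077).
‖u_2‖ = 3.4807, so q_2 = (0.6519, -0.5525, -0.5193).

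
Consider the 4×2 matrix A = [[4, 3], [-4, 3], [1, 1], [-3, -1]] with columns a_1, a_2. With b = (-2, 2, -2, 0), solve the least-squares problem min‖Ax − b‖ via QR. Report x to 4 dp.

x = (-0.4272, -0.0146)

a_1 = (4, -4, 1, -3); ‖a_1‖ = 6.4807, so e_1 = (0.6172, -0.6172, 0.1543, -0.4629).
e_1·a_2 = 0.6172·3 + (-0.6172)·3 + 0.1543·1 + (-0.4629)·(-1) = 0.6172.
u_2 = a_2 − 0.6172·e_1 = (2.6190, 3.3810, 0.9048, -0.7143).
‖u_2‖ = 4.4293, so e_2 = (0.5913, 0.7633, 0.2043, -0.1613).
Qᵀb = (-2.7775, -0.0645).
Back-substitute: x_2 = -0.0645/4.4293 = -0.0146.
x_1 = (-2.7775 − 0.6172·(-0.0146))/6.4807 = -0.4272.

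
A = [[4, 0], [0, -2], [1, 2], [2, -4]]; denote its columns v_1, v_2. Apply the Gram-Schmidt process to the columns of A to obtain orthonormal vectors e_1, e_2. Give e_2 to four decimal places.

e_1 = v_1/‖v_1‖ = (4, 0, 1, 2)/4.5826 = (0.8729, 0.0000, 0.2182, 0.4364).
r_{12} = e_1·v_2 = -1.3093.
u_2 = v_2 + 1.3093·e_1 = (1.1429, -2.0000, 2.2857, -3.4286).
‖u_2‖ = 4.7208, so e_2 = (0.2421, -0.4237, 0.4842, -0.7263).

e_2 = (0.2421, -0.4237, 0.4842, -0.7263)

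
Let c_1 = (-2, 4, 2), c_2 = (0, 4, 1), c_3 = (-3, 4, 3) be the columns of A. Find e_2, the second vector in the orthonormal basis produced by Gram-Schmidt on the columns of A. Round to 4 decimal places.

e_2 = (0.8018, 0.5345, -0.2673)

e_1 = c_1/‖c_1‖ = (-2, 4, 2)/4.8990 = (-0.4082, 0.8165, 0.4082).
r_{12} = e_1·c_2 = 3.6742.
u_2 = c_2 − 3.6742·e_1 = (1.5000, 1.0000, -0.5000).
‖u_2‖ = 1.8708, so e_2 = (0.8018, 0.5345, -0.2673).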